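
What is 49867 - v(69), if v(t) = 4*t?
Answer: 49591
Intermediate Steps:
49867 - v(69) = 49867 - 4*69 = 49867 - 1*276 = 49867 - 276 = 49591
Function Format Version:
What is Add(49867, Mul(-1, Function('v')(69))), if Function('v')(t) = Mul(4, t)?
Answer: 49591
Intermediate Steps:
Add(49867, Mul(-1, Function('v')(69))) = Add(49867, Mul(-1, Mul(4, 69))) = Add(49867, Mul(-1, 276)) = Add(49867, -276) = 49591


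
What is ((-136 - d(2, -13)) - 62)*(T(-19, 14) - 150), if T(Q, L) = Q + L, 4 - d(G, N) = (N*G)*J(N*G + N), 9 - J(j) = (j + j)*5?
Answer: 1639280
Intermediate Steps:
J(j) = 9 - 10*j (J(j) = 9 - (j + j)*5 = 9 - 2*j*5 = 9 - 10*j)
d(G, N) = 4 - G*N*(9 - 10*N - 10*G*N) (d(G, N) = 4 - N*G*(9 - 10*(N*G + N)) = 4 - G*N*(9 - 10*(G*N + N)) = 4 - G*N*(9 - 10*(N + G*N)) = 4 - G*N*(9 + (-10*N - 10*G*N)) = 4 - G*N*(9 - 10*N - 10*G*N))
T(Q, L) = L + Q
((-136 - d(2, -13)) - 62)*(T(-19, 14) - 150) = ((-136 - (4 + 2*(-13)*(-9 + 10*(-13)*(1 + 2)))) - 62)*((14 - 19) - 150) = ((-136 - (4 + 2*(-13)*(-9 + 10*(-13)*3))) - 62)*(-5 - 150) = ((-136 - (4 + 2*(-13)*(-9 - 390))) - 62)*(-155) = ((-136 - (4 + 2*(-13)*(-399))) - 62)*(-155) = ((-136 - (4 + 10374)) - 62)*(-155) = ((-136 - 1*10378) - 62)*(-155) = ((-136 - 10378) - 62)*(-155) = (-10514 - 62)*(-155) = -10576*(-155) = 1639280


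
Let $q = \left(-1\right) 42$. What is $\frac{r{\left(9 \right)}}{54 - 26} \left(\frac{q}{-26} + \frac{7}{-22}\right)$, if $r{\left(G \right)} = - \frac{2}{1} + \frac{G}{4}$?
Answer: $\frac{53}{4576} \approx 0.011582$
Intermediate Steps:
$q = -42$
$r{\left(G \right)} = -2 + \frac{G}{4}$ ($r{\left(G \right)} = \left(-2\right) 1 + G \frac{1}{4} = -2 + \frac{G}{4}$)
$\frac{r{\left(9 \right)}}{54 - 26} \left(\frac{q}{-26} + \frac{7}{-22}\right) = \frac{-2 + \frac{1}{4} \cdot 9}{54 - 26} \left(- \frac{42}{-26} + \frac{7}{-22}\right) = \frac{-2 + \frac{9}{4}}{28} \left(\left(-42\right) \left(- \frac{1}{26}\right) + 7 \left(- \frac{1}{22}\right)\right) = \frac{1}{4} \cdot \frac{1}{28} \left(\frac{21}{13} - \frac{7}{22}\right) = \frac{1}{112} \cdot \frac{371}{286} = \frac{53}{4576}$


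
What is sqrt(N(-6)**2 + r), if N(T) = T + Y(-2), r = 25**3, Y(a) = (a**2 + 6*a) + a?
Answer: sqrt(15881) ≈ 126.02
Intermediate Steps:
Y(a) = a**2 + 7*a
r = 15625
N(T) = -10 + T (N(T) = T - 2*(7 - 2) = T - 2*5 = T - 10 = -10 + T)
sqrt(N(-6)**2 + r) = sqrt((-10 - 6)**2 + 15625) = sqrt((-16)**2 + 15625) = sqrt(256 + 15625) = sqrt(15881)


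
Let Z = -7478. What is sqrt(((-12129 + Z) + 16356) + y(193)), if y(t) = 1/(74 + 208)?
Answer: I*sqrt(258532242)/282 ≈ 57.018*I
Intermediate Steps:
y(t) = 1/282
sqrt(((-12129 + Z) + 16356) + y(193)) = sqrt(((-12129 - 7478) + 16356) + 1/282) = sqrt((-19607 + 16356) + 1/282) = sqrt(-3251 + 1/282) = sqrt(-916781/282) = I*sqrt(258532242)/282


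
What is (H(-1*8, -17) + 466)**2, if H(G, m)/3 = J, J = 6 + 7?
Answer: 255025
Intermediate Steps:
J = 13
H(G, m) = 39 (H(G, m) = 3*13 = 39)
(H(-1*8, -17) + 466)**2 = (39 + 466)**2 = 505**2 = 255025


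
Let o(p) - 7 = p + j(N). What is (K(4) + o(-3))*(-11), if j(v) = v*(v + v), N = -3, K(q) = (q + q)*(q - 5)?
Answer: -154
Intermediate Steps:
K(q) = 2*q*(-5 + q) (K(q) = (2*q)*(-5 + q) = 2*q*(-5 + q))
j(v) = 2*v² (j(v) = v*(2*v) = 2*v²)
o(p) = 25 + p (o(p) = 7 + (p + 2*(-3)²) = 7 + (p + 2*9) = 7 + (p + 18) = 7 + (18 + p) = 25 + p)
(K(4) + o(-3))*(-11) = (2*4*(-5 + 4) + (25 - 3))*(-11) = (2*4*(-1) + 22)*(-11) = (-8 + 22)*(-11) = 14*(-11) = -154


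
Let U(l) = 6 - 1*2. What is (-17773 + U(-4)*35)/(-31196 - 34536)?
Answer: 17633/65732 ≈ 0.26826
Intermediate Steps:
U(l) = 4 (U(l) = 6 - 2 = 4)
(-17773 + U(-4)*35)/(-31196 - 34536) = (-17773 + 4*35)/(-31196 - 34536) = (-17773 + 140)/(-65732) = -17633*(-1/65732) = 17633/65732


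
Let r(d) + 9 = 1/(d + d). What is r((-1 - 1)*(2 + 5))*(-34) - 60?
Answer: 3461/14 ≈ 247.21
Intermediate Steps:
r(d) = -9 + 1/(2*d) (r(d) = -9 + 1/(d + d) = -9 + 1/(2*d))
r((-1 - 1)*(2 + 5))*(-34) - 60 = (-9 + 1/(2*(((-1 - 1)*(2 + 5)))))*(-34) - 60 = (-9 + 1/(2*((-2*7))))*(-34) - 60 = (-9 + (1/2)/(-14))*(-34) - 60 = (-9 + (1/2)*(-1/14))*(-34) - 60 = (-9 - 1/28)*(-34) - 60 = -253/28*(-34) - 60 = 4301/14 - 60 = 3461/14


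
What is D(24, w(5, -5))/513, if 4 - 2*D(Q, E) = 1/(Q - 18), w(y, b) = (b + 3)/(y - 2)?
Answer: 23/6156 ≈ 0.0037362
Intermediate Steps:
w(y, b) = (3 + b)/(-2 + y)
D(Q, E) = 2 - 1/(2*(-18 + Q)) (D(Q, E) = 2 - 1/(2*(Q - 18)) = 2 - 1/(2*(-18 + Q)))
D(24, w(5, -5))/513 = ((-73 + 4*24)/(2*(-18 + 24)))/513 = ((1/2)*(-73 + 96)/6)*(1/513) = ((1/2)*(1/6)*23)*(1/513) = (23/12)*(1/513) = 23/6156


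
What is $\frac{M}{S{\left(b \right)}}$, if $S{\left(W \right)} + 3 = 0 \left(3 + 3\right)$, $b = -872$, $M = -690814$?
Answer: $\frac{690814}{3} \approx 2.3027 \cdot 10^{5}$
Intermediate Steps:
$S{\left(W \right)} = -3$ ($S{\left(W \right)} = -3 + 0 \left(3 + 3\right) = -3 + 0 \cdot 6 = -3 + 0 = -3$)
$\frac{M}{S{\left(b \right)}} = - \frac{690814}{-3} = \left(-690814\right) \left(- \frac{1}{3}\right) = \frac{690814}{3}$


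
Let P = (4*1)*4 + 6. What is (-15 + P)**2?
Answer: 49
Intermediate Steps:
P = 22 (P = 4*4 + 6 = 16 + 6 = 22)
(-15 + P)**2 = (-15 + 22)**2 = 7**2 = 49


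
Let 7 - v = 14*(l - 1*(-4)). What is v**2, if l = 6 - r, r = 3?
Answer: 8281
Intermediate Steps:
l = 3 (l = 6 - 1*3 = 6 - 3 = 3)
v = -91 (v = 7 - 14*(3 - 1*(-4)) = 7 - 14*(3 + 4) = 7 - 14*7 = 7 - 1*98 = 7 - 98 = -91)
v**2 = (-91)**2 = 8281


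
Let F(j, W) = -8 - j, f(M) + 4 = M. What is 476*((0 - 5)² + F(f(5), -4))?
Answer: 7616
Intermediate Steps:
f(M) = -4 + M
476*((0 - 5)² + F(f(5), -4)) = 476*((0 - 5)² + (-8 - (-4 + 5))) = 476*((-5)² + (-8 - 1*1)) = 476*(25 + (-8 - 1)) = 476*(25 - 9) = 476*16 = 7616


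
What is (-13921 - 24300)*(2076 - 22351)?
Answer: 774930775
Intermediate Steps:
(-13921 - 24300)*(2076 - 22351) = -38221*(-20275) = 774930775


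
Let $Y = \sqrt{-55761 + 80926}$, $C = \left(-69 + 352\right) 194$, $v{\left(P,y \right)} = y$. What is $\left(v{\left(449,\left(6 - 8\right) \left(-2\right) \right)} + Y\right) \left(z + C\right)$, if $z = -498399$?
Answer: $-1773988 - 443497 \sqrt{25165} \approx -7.2128 \cdot 10^{7}$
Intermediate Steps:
$C = 54902$ ($C = 283 \cdot 194 = 54902$)
$Y = \sqrt{25165} \approx 158.63$
$\left(v{\left(449,\left(6 - 8\right) \left(-2\right) \right)} + Y\right) \left(z + C\right) = \left(\left(6 - 8\right) \left(-2\right) + \sqrt{25165}\right) \left(-498399 + 54902\right) = \left(\left(-2\right) \left(-2\right) + \sqrt{25165}\right) \left(-443497\right) = \left(4 + \sqrt{25165}\right) \left(-443497\right) = -1773988 - 443497 \sqrt{25165}$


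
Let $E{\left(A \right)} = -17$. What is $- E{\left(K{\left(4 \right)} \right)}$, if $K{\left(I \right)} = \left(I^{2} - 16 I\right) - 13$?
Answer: $17$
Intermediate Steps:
$K{\left(I \right)} = -13 + I^{2} - 16 I$
$- E{\left(K{\left(4 \right)} \right)} = \left(-1\right) \left(-17\right) = 17$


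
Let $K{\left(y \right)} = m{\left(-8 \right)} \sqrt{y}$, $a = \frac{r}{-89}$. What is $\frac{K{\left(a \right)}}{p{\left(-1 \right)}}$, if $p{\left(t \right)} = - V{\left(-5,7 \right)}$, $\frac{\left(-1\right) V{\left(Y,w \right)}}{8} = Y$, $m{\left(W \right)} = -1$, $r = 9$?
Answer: $\frac{3 i \sqrt{89}}{3560} \approx 0.00795 i$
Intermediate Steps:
$a = - \frac{9}{89}$ ($a = \frac{9}{-89} = 9 \left(- \frac{1}{89}\right) = - \frac{9}{89} \approx -0.10112$)
$V{\left(Y,w \right)} = - 8 Y$
$K{\left(y \right)} = - \sqrt{y}$
$p{\left(t \right)} = -40$ ($p{\left(t \right)} = - \left(-8\right) \left(-5\right) = \left(-1\right) 40 = -40$)
$\frac{K{\left(a \right)}}{p{\left(-1 \right)}} = \frac{\left(-1\right) \sqrt{- \frac{9}{89}}}{-40} = - \frac{3 i \sqrt{89}}{89} \left(- \frac{1}{40}\right) = \frac{3 i \sqrt{89}}{3560}$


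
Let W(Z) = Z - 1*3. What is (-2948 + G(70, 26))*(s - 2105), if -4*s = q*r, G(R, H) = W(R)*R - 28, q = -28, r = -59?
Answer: -4315852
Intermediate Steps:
W(Z) = -3 + Z (W(Z) = Z - 3 = -3 + Z)
G(R, H) = -28 + R*(-3 + R) (G(R, H) = (-3 + R)*R - 28 = R*(-3 + R) - 28 = -28 + R*(-3 + R))
s = -413 (s = -(-7)*(-59) = -1/4*1652 = -413)
(-2948 + G(70, 26))*(s - 2105) = (-2948 + (-28 + 70*(-3 + 70)))*(-413 - 2105) = (-2948 + (-28 + 70*67))*(-2518) = (-2948 + (-28 + 4690))*(-2518) = (-2948 + 4662)*(-2518) = 1714*(-2518) = -4315852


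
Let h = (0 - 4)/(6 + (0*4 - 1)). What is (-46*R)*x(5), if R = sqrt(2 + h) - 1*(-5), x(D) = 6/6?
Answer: -230 - 46*sqrt(30)/5 ≈ -280.39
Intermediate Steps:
h = -4/5 (h = -4/(6 + (0 - 1)) = -4/(6 - 1) = -4/5 ≈ -0.80000)
x(D) = 1 (x(D) = 6*(1/6) = 1)
R = 5 + sqrt(30)/5 (R = sqrt(2 - 4/5) - 1*(-5) = sqrt(6/5) + 5 = sqrt(30)/5 + 5 = 5 + sqrt(30)/5 ≈ 6.0954)
(-46*R)*x(5) = -46*(5 + sqrt(30)/5)*1 = (-230 - 46*sqrt(30)/5)*1 = -230 - 46*sqrt(30)/5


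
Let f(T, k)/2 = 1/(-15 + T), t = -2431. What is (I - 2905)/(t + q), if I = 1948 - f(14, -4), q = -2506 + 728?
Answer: 955/4209 ≈ 0.22689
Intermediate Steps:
f(T, k) = 2/(-15 + T)
q = -1778
I = 1950 (I = 1948 - 2/(-15 + 14) = 1948 - 2/(-1) = 1948 - 2*(-1) = 1948 - 1*(-2) = 1948 + 2 = 1950)
(I - 2905)/(t + q) = (1950 - 2905)/(-2431 - 1778) = -955/(-4209) = -955*(-1/4209) = 955/4209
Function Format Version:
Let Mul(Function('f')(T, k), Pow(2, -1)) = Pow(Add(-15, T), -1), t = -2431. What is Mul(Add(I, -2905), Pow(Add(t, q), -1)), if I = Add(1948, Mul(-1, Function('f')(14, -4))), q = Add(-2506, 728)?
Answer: Rational(955, 4209) ≈ 0.22689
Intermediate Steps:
Function('f')(T, k) = Mul(2, Pow(Add(-15, T), -1))
q = -1778
I = 1950 (I = Add(1948, Mul(-1, Mul(2, Pow(Add(-15, 14), -1)))) = Add(1948, Mul(-1, Mul(2, Pow(-1, -1)))) = Add(1948, Mul(-1, Mul(2, -1))) = Add(1948, Mul(-1, -2)) = Add(1948, 2) = 1950)
Mul(Add(I, -2905), Pow(Add(t, q), -1)) = Mul(Add(1950, -2905), Pow(Add(-2431, -1778), -1)) = Mul(-955, Pow(-4209, -1)) = Mul(-955, Rational(-1, 4209)) = Rational(955, 4209)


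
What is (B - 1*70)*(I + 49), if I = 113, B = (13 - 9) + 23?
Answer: -6966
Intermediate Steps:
B = 27 (B = 4 + 23 = 27)
(B - 1*70)*(I + 49) = (27 - 1*70)*(113 + 49) = (27 - 70)*162 = -43*162 = -6966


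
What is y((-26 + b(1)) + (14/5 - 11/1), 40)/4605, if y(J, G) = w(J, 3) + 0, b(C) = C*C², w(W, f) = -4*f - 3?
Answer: -1/307 ≈ -0.0032573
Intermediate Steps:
w(W, f) = -3 - 4*f
b(C) = C³
y(J, G) = -15 (y(J, G) = (-3 - 4*3) + 0 = (-3 - 12) + 0 = -15 + 0 = -15)
y((-26 + b(1)) + (14/5 - 11/1), 40)/4605 = -15/4605 = -15*1/4605 = -1/307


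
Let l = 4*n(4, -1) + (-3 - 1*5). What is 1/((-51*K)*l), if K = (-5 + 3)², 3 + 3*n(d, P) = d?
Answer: 1/1360 ≈ 0.00073529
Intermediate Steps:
n(d, P) = -1 + d/3
K = 4 (K = (-2)² = 4)
l = -20/3 (l = 4*(-1 + (⅓)*4) + (-3 - 1*5) = 4*(-1 + 4/3) + (-3 - 5) = 4*(⅓) - 8 = 4/3 - 8 = -20/3 ≈ -6.6667)
1/((-51*K)*l) = 1/(-51*4*(-20/3)) = 1/(-204*(-20/3)) = 1/1360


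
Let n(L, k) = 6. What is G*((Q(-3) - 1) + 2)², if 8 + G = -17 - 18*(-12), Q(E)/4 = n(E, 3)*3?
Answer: 1017839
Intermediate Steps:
Q(E) = 72 (Q(E) = 4*(6*3) = 4*18 = 72)
G = 191 (G = -8 + (-17 - 18*(-12)) = -8 + (-17 + 216) = -8 + 199 = 191)
G*((Q(-3) - 1) + 2)² = 191*((72 - 1) + 2)² = 191*(71 + 2)² = 191*73² = 191*5329 = 1017839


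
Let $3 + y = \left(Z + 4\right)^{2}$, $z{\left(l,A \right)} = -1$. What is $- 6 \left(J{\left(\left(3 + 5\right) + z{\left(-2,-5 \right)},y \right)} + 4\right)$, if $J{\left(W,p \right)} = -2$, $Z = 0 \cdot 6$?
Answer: $-12$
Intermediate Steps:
$Z = 0$
$y = 13$ ($y = -3 + \left(0 + 4\right)^{2} = -3 + 4^{2} = -3 + 16 = 13$)
$- 6 \left(J{\left(\left(3 + 5\right) + z{\left(-2,-5 \right)},y \right)} + 4\right) = - 6 \left(-2 + 4\right) = \left(-6\right) 2 = -12$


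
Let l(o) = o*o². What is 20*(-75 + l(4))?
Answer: -220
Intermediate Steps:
l(o) = o³
20*(-75 + l(4)) = 20*(-75 + 4³) = 20*(-75 + 64) = 20*(-11) = -220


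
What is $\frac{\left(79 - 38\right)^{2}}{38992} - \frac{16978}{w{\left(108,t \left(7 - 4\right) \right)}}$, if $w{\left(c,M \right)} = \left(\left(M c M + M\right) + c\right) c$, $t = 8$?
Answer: $\frac{665981009}{16407638640} \approx 0.04059$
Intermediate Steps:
$w{\left(c,M \right)} = c \left(M + c + c M^{2}\right)$ ($w{\left(c,M \right)} = \left(\left(c M^{2} + M\right) + c\right) c = \left(\left(M + c M^{2}\right) + c\right) c = \left(M + c + c M^{2}\right) c = c \left(M + c + c M^{2}\right)$)
$\frac{\left(79 - 38\right)^{2}}{38992} - \frac{16978}{w{\left(108,t \left(7 - 4\right) \right)}} = \frac{\left(79 - 38\right)^{2}}{38992} - \frac{16978}{108 \left(8 \left(7 - 4\right) + 108 + 108 \left(8 \left(7 - 4\right)\right)^{2}\right)} = 41^{2} \cdot \frac{1}{38992} - \frac{16978}{108 \left(8 \cdot 3 + 108 + 108 \left(8 \cdot 3\right)^{2}\right)} = 1681 \cdot \frac{1}{38992} - \frac{16978}{108 \left(24 + 108 + 108 \cdot 24^{2}\right)} = \frac{1681}{38992} - \frac{16978}{108 \left(24 + 108 + 108 \cdot 576\right)} = \frac{1681}{38992} - \frac{16978}{108 \left(24 + 108 + 62208\right)} = \frac{1681}{38992} - \frac{16978}{108 \cdot 62340} = \frac{1681}{38992} - \frac{16978}{6732720} = \frac{1681}{38992} - \frac{8489}{3366360} = \frac{665981009}{16407638640}$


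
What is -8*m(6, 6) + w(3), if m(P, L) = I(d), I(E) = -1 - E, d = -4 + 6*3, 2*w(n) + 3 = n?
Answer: 120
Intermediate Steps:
w(n) = -3/2 + n/2
d = 14 (d = -4 + 18 = 14)
m(P, L) = -15 (m(P, L) = -1 - 1*14 = -1 - 14 = -15)
-8*m(6, 6) + w(3) = -8*(-15) + (-3/2 + (½)*3) = 120 + (-3/2 + 3/2) = 120 + 0 = 120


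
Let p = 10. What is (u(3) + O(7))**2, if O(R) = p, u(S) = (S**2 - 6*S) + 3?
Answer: 16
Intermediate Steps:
u(S) = 3 + S**2 - 6*S
O(R) = 10
(u(3) + O(7))**2 = ((3 + 3**2 - 6*3) + 10)**2 = ((3 + 9 - 18) + 10)**2 = (-6 + 10)**2 = 4**2 = 16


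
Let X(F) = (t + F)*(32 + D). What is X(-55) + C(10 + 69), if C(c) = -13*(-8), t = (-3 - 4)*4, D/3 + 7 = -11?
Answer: 1930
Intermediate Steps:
D = -54 (D = -21 + 3*(-11) = -21 - 33 = -54)
t = -28 (t = -7*4 = -28)
X(F) = 616 - 22*F (X(F) = (-28 + F)*(32 - 54) = (-28 + F)*(-22) = 616 - 22*F)
C(c) = 104
X(-55) + C(10 + 69) = (616 - 22*(-55)) + 104 = (616 + 1210) + 104 = 1826 + 104 = 1930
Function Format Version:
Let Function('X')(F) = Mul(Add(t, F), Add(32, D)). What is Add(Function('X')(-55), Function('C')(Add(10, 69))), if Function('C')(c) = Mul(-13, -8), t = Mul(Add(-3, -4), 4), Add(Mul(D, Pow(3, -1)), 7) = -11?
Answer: 1930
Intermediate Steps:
D = -54 (D = Add(-21, Mul(3, -11)) = Add(-21, -33) = -54)
t = -28 (t = Mul(-7, 4) = -28)
Function('X')(F) = Add(616, Mul(-22, F)) (Function('X')(F) = Mul(Add(-28, F), Add(32, -54)) = Mul(Add(-28, F), -22) = Add(616, Mul(-22, F)))
Function('C')(c) = 104
Add(Function('X')(-55), Function('C')(Add(10, 69))) = Add(Add(616, Mul(-22, -55)), 104) = Add(Add(616, 1210), 104) = Add(1826, 104) = 1930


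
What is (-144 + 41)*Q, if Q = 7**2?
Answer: -5047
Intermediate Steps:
Q = 49
(-144 + 41)*Q = (-144 + 41)*49 = -103*49 = -5047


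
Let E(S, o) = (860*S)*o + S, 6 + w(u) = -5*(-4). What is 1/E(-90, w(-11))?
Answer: -1/1083690 ≈ -9.2277e-7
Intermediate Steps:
w(u) = 14 (w(u) = -6 - 5*(-4) = -6 + 20 = 14)
E(S, o) = S + 860*S*o (E(S, o) = 860*S*o + S = S + 860*S*o)
1/E(-90, w(-11)) = 1/(-90*(1 + 860*14)) = 1/(-90*(1 + 12040)) = 1/(-90*12041) = 1/(-1083690) = -1/1083690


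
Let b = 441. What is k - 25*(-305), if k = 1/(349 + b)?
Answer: 6023751/790 ≈ 7625.0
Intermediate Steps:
k = 1/790 (k = 1/(349 + 441) = 1/790 ≈ 0.0012658)
k - 25*(-305) = 1/790 - 25*(-305) = 1/790 + 7625 = 6023751/790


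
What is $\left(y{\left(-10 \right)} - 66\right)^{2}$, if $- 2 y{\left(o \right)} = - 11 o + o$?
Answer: $13456$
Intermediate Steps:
$y{\left(o \right)} = 5 o$ ($y{\left(o \right)} = - \frac{- 11 o + o}{2} = - \frac{\left(-10\right) o}{2} = 5 o$)
$\left(y{\left(-10 \right)} - 66\right)^{2} = \left(5 \left(-10\right) - 66\right)^{2} = \left(-50 - 66\right)^{2} = \left(-116\right)^{2} = 13456$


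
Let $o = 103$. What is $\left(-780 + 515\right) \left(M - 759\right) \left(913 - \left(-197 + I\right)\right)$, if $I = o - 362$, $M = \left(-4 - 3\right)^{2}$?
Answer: $257577350$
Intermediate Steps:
$M = 49$ ($M = \left(-7\right)^{2} = 49$)
$I = -259$ ($I = 103 - 362 = -259$)
$\left(-780 + 515\right) \left(M - 759\right) \left(913 - \left(-197 + I\right)\right) = \left(-780 + 515\right) \left(49 - 759\right) \left(913 + \left(197 - -259\right)\right) = \left(-265\right) \left(-710\right) \left(913 + \left(197 + 259\right)\right) = 188150 \left(913 + 456\right) = 188150 \cdot 1369 = 257577350$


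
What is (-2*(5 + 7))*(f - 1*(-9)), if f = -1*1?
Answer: -192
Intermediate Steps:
f = -1
(-2*(5 + 7))*(f - 1*(-9)) = (-2*(5 + 7))*(-1 - 1*(-9)) = (-2*12)*(-1 + 9) = -24*8 = -192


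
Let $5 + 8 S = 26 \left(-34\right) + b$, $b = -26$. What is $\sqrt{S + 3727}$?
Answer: $\frac{\sqrt{57802}}{4} \approx 60.105$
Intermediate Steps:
$S = - \frac{915}{8}$ ($S = - \frac{5}{8} + \frac{26 \left(-34\right) - 26}{8} = - \frac{5}{8} + \frac{-884 - 26}{8} = - \frac{5}{8} + \frac{1}{8} \left(-910\right) = - \frac{5}{8} - \frac{455}{4} = - \frac{915}{8} \approx -114.38$)
$\sqrt{S + 3727} = \sqrt{- \frac{915}{8} + 3727} = \sqrt{\frac{28901}{8}} = \frac{\sqrt{57802}}{4}$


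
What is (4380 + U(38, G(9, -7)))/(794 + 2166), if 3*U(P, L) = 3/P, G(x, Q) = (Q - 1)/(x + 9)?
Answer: 166441/112480 ≈ 1.4797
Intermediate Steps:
G(x, Q) = (-1 + Q)/(9 + x)
U(P, L) = 1/P (U(P, L) = (3/P)/3 = 1/P)
(4380 + U(38, G(9, -7)))/(794 + 2166) = (4380 + 1/38)/(794 + 2166) = (4380 + 1/38)/2960 = (166441/38)*(1/2960) = 166441/112480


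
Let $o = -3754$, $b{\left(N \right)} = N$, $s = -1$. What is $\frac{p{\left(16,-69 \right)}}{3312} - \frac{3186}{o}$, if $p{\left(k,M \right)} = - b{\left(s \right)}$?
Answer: $\frac{5277893}{6216624} \approx 0.849$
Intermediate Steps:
$p{\left(k,M \right)} = 1$ ($p{\left(k,M \right)} = \left(-1\right) \left(-1\right) = 1$)
$\frac{p{\left(16,-69 \right)}}{3312} - \frac{3186}{o} = 1 \cdot \frac{1}{3312} - \frac{3186}{-3754} = 1 \cdot \frac{1}{3312} - - \frac{1593}{1877} = \frac{1}{3312} + \frac{1593}{1877} = \frac{5277893}{6216624}$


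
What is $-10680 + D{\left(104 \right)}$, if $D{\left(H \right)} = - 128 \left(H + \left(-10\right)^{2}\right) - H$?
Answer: $-36896$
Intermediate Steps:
$D{\left(H \right)} = -12800 - 129 H$ ($D{\left(H \right)} = - 128 \left(H + 100\right) - H = - 128 \left(100 + H\right) - H = \left(-12800 - 128 H\right) - H = -12800 - 129 H$)
$-10680 + D{\left(104 \right)} = -10680 - 26216 = -36896$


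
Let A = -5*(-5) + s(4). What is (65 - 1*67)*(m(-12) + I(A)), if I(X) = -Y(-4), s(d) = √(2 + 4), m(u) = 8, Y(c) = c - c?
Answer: -16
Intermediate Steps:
Y(c) = 0
s(d) = √6
A = 25 + √6 (A = -5*(-5) + √6 = 25 + √6 ≈ 27.449)
I(X) = 0 (I(X) = -1*0 = 0)
(65 - 1*67)*(m(-12) + I(A)) = (65 - 1*67)*(8 + 0) = (65 - 67)*8 = -2*8 = -16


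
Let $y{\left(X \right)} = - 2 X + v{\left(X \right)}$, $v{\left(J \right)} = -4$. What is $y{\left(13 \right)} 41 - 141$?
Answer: $-1371$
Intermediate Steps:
$y{\left(X \right)} = -4 - 2 X$ ($y{\left(X \right)} = - 2 X - 4 = -4 - 2 X$)
$y{\left(13 \right)} 41 - 141 = \left(-4 - 26\right) 41 - 141 = \left(-30\right) 41 - 141 = -1230 - 141 = -1371$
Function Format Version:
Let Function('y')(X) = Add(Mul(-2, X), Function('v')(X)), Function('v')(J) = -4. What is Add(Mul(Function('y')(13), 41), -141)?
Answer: -1371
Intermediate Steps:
Function('y')(X) = Add(-4, Mul(-2, X)) (Function('y')(X) = Add(Mul(-2, X), -4) = Add(-4, Mul(-2, X)))
Add(Mul(Function('y')(13), 41), -141) = Add(Mul(Add(-4, Mul(-2, 13)), 41), -141) = Add(Mul(Add(-4, -26), 41), -141) = Add(Mul(-30, 41), -141) = Add(-1230, -141) = -1371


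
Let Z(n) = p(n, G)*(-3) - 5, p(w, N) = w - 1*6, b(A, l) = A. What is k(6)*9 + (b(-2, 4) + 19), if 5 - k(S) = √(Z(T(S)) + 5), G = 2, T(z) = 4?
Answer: 62 - 9*√6 ≈ 39.955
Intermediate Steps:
p(w, N) = -6 + w (p(w, N) = w - 6 = -6 + w)
Z(n) = 13 - 3*n (Z(n) = (-6 + n)*(-3) - 5 = (18 - 3*n) - 5 = 13 - 3*n)
k(S) = 5 - √6 (k(S) = 5 - √((13 - 3*4) + 5) = 5 - √((13 - 12) + 5) = 5 - √(1 + 5) = 5 - √6)
k(6)*9 + (b(-2, 4) + 19) = (5 - √6)*9 + (-2 + 19) = (45 - 9*√6) + 17 = 62 - 9*√6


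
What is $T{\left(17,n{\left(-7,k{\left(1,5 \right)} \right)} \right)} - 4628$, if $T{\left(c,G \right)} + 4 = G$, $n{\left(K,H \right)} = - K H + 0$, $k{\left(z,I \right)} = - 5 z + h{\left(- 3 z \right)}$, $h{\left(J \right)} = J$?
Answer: $-4688$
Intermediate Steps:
$k{\left(z,I \right)} = - 8 z$ ($k{\left(z,I \right)} = - 5 z - 3 z = - 8 z$)
$n{\left(K,H \right)} = - H K$ ($n{\left(K,H \right)} = - H K + 0 = - H K$)
$T{\left(c,G \right)} = -4 + G$
$T{\left(17,n{\left(-7,k{\left(1,5 \right)} \right)} \right)} - 4628 = \left(-4 - \left(-8\right) 1 \left(-7\right)\right) - 4628 = \left(-4 - \left(-8\right) \left(-7\right)\right) - 4628 = \left(-4 - 56\right) - 4628 = -60 - 4628 = -4688$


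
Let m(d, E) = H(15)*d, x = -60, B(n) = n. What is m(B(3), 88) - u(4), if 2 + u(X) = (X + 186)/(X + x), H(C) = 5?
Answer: 571/28 ≈ 20.393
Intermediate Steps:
u(X) = -2 + (186 + X)/(-60 + X) (u(X) = -2 + (X + 186)/(X - 60) = -2 + (186 + X)/(-60 + X))
m(d, E) = 5*d
m(B(3), 88) - u(4) = 5*3 - (306 - 1*4)/(-60 + 4) = 15 - (306 - 4)/(-56) = 15 - (-1)*302/56 = 15 - 1*(-151/28) = 15 + 151/28 = 571/28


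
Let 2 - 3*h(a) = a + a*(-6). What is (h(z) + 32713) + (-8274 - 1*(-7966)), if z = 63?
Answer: 97532/3 ≈ 32511.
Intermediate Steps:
h(a) = ⅔ + 5*a/3 (h(a) = ⅔ - (a + a*(-6))/3 = ⅔ - (a - 6*a)/3 = ⅔ - (-5)*a/3 = ⅔ + 5*a/3)
(h(z) + 32713) + (-8274 - 1*(-7966)) = ((⅔ + (5/3)*63) + 32713) + (-8274 - 1*(-7966)) = ((⅔ + 105) + 32713) + (-8274 + 7966) = (317/3 + 32713) - 308 = 98456/3 - 308 = 97532/3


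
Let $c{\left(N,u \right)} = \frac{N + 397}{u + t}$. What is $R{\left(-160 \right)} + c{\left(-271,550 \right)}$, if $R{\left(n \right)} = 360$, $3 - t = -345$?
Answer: $\frac{161703}{449} \approx 360.14$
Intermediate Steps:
$t = 348$ ($t = 3 - -345 = 3 + 345 = 348$)
$c{\left(N,u \right)} = \frac{397 + N}{348 + u}$ ($c{\left(N,u \right)} = \frac{N + 397}{u + 348} = \frac{397 + N}{348 + u}$)
$R{\left(-160 \right)} + c{\left(-271,550 \right)} = 360 + \frac{397 - 271}{348 + 550} = 360 + \frac{1}{898} \cdot 126 = 360 + \frac{63}{449} = \frac{161703}{449}$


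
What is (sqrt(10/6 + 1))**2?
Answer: 8/3 ≈ 2.6667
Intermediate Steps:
(sqrt(10/6 + 1))**2 = (sqrt(10*(1/6) + 1))**2 = (sqrt(5/3 + 1))**2 = (sqrt(8/3))**2 = (2*sqrt(6)/3)**2 = 8/3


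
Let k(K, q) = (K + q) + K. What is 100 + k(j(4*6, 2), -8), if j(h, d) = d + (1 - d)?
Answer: 94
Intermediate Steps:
j(h, d) = 1
k(K, q) = q + 2*K
100 + k(j(4*6, 2), -8) = 100 + (-8 + 2*1) = 100 + (-8 + 2) = 100 - 6 = 94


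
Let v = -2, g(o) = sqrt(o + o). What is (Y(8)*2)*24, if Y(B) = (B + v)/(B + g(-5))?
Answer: 1152/37 - 144*I*sqrt(10)/37 ≈ 31.135 - 12.307*I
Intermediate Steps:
g(o) = sqrt(2)*sqrt(o) (g(o) = sqrt(2*o) = sqrt(2)*sqrt(o))
Y(B) = (-2 + B)/(B + I*sqrt(10)) (Y(B) = (B - 2)/(B + sqrt(2)*sqrt(-5)) = (-2 + B)/(B + sqrt(2)*(I*sqrt(5))) = (-2 + B)/(B + I*sqrt(10)))
(Y(8)*2)*24 = (((-2 + 8)/(8 + I*sqrt(10)))*2)*24 = ((6/(8 + I*sqrt(10)))*2)*24 = (12/(8 + I*sqrt(10)))*24 = 288/(8 + I*sqrt(10))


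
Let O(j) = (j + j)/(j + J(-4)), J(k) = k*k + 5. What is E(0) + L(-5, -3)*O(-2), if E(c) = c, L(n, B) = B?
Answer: 12/19 ≈ 0.63158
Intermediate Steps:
J(k) = 5 + k**2 (J(k) = k**2 + 5 = 5 + k**2)
O(j) = 2*j/(21 + j) (O(j) = (j + j)/(j + (5 + (-4)**2)) = (2*j)/(j + (5 + 16)) = (2*j)/(j + 21) = (2*j)/(21 + j) = 2*j/(21 + j))
E(0) + L(-5, -3)*O(-2) = 0 - 6*(-2)/(21 - 2) = 0 - 6*(-2)/19 = 0 - 3*(-4/19) = 0 + 12/19 = 12/19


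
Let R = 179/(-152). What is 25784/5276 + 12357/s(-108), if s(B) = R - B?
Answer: 2582093918/21416603 ≈ 120.57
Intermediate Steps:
R = -179/152 (R = 179*(-1/152) = -179/152 ≈ -1.1776)
s(B) = -179/152 - B
25784/5276 + 12357/s(-108) = 25784/5276 + 12357/(-179/152 - 1*(-108)) = 25784*(1/5276) + 12357/(-179/152 + 108) = 6446/1319 + 12357/(16237/152) = 6446/1319 + 12357*(152/16237) = 6446/1319 + 1878264/16237 = 2582093918/21416603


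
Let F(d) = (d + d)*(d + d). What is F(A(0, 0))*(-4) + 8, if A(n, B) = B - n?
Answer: 8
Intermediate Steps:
F(d) = 4*d² (F(d) = (2*d)*(2*d) = 4*d²)
F(A(0, 0))*(-4) + 8 = (4*(0 - 1*0)²)*(-4) + 8 = (4*(0 + 0)²)*(-4) + 8 = (4*0²)*(-4) + 8 = (4*0)*(-4) + 8 = 0*(-4) + 8 = 0 + 8 = 8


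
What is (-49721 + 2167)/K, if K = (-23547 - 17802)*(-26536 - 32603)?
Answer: -47554/2445338511 ≈ -1.9447e-5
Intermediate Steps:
K = 2445338511 (K = -41349*(-59139) = 2445338511)
(-49721 + 2167)/K = (-49721 + 2167)/2445338511 = -47554*1/2445338511 = -47554/2445338511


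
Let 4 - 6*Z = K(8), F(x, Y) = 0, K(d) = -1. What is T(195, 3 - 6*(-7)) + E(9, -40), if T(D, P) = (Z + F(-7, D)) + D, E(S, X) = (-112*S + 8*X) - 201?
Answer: -7999/6 ≈ -1333.2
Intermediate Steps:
E(S, X) = -201 - 112*S + 8*X
Z = ⅚ (Z = ⅔ - ⅙*(-1) = ⅔ + ⅙ = ⅚ ≈ 0.83333)
T(D, P) = ⅚ + D (T(D, P) = (⅚ + 0) + D = ⅚ + D)
T(195, 3 - 6*(-7)) + E(9, -40) = (⅚ + 195) + (-201 - 112*9 + 8*(-40)) = 1175/6 + (-201 - 1008 - 320) = 1175/6 - 1529 = -7999/6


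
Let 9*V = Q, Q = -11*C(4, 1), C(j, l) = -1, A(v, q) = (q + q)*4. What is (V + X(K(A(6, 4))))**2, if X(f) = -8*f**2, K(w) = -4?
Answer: 1301881/81 ≈ 16073.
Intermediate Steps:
A(v, q) = 8*q (A(v, q) = (2*q)*4 = 8*q)
Q = 11 (Q = -11*(-1) = 11)
V = 11/9 (V = (1/9)*11 = 11/9 ≈ 1.2222)
(V + X(K(A(6, 4))))**2 = (11/9 - 8*(-4)**2)**2 = (11/9 - 8*16)**2 = (11/9 - 128)**2 = (-1141/9)**2 = 1301881/81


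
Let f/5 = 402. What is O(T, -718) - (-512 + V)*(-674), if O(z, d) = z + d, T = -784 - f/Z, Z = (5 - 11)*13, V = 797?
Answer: 2477979/13 ≈ 1.9061e+5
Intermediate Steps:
f = 2010 (f = 5*402 = 2010)
Z = -78 (Z = -6*13 = -78)
T = -9857/13 (T = -784 - 2010/(-78) = -784 - 2010*(-1)/78 = -784 - 1*(-335/13) = -784 + 335/13 = -9857/13 ≈ -758.23)
O(z, d) = d + z
O(T, -718) - (-512 + V)*(-674) = (-718 - 9857/13) - (-512 + 797)*(-674) = -19191/13 - 285*(-674) = -19191/13 - 1*(-192090) = -19191/13 + 192090 = 2477979/13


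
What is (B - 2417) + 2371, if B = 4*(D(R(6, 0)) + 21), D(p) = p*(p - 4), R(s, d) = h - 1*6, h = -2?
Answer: 422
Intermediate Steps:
R(s, d) = -8 (R(s, d) = -2 - 1*6 = -2 - 6 = -8)
D(p) = p*(-4 + p)
B = 468 (B = 4*(-8*(-4 - 8) + 21) = 4*(-8*(-12) + 21) = 4*(96 + 21) = 4*117 = 468)
(B - 2417) + 2371 = (468 - 2417) + 2371 = -1949 + 2371 = 422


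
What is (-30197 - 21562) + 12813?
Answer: -38946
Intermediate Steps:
(-30197 - 21562) + 12813 = -51759 + 12813 = -38946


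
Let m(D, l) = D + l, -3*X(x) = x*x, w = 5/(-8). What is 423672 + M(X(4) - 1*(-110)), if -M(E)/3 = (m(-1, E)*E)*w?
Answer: 5328199/12 ≈ 4.4402e+5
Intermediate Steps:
w = -5/8 (w = 5*(-⅛) = -5/8 ≈ -0.62500)
X(x) = -x²/3 (X(x) = -x*x/3 = -x²/3)
M(E) = 15*E*(-1 + E)/8 (M(E) = -3*(-1 + E)*E*(-5)/8 = -3*E*(-1 + E)*(-5)/8 = -(-15)*E*(-1 + E)/8 = 15*E*(-1 + E)/8)
423672 + M(X(4) - 1*(-110)) = 423672 + 15*(-⅓*4² - 1*(-110))*(-1 + (-⅓*4² - 1*(-110)))/8 = 423672 + 15*(-⅓*16 + 110)*(-1 + (-⅓*16 + 110))/8 = 423672 + 15*(-16/3 + 110)*(-1 + (-16/3 + 110))/8 = 423672 + (15/8)*(314/3)*(-1 + 314/3) = 423672 + (15/8)*(314/3)*(311/3) = 423672 + 244135/12 = 5328199/12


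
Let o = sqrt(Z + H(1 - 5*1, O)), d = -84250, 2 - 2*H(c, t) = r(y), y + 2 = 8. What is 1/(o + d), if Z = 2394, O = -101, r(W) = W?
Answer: -42125/3549030054 - sqrt(598)/3549030054 ≈ -1.1876e-5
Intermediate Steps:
y = 6 (y = -2 + 8 = 6)
H(c, t) = -2 (H(c, t) = 1 - 1/2*6 = 1 - 3 = -2)
o = 2*sqrt(598) (o = sqrt(2394 - 2) = sqrt(2392) = 2*sqrt(598) ≈ 48.908)
1/(o + d) = 1/(2*sqrt(598) - 84250) = 1/(-84250 + 2*sqrt(598))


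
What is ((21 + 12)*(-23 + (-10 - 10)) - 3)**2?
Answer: 2022084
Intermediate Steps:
((21 + 12)*(-23 + (-10 - 10)) - 3)**2 = (33*(-23 - 20) - 3)**2 = (33*(-43) - 3)**2 = (-1419 - 3)**2 = (-1422)**2 = 2022084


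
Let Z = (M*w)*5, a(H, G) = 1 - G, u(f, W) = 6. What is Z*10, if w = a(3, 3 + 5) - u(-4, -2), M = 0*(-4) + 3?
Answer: -1950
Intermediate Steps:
M = 3 (M = 0 + 3 = 3)
w = -13 (w = (1 - (3 + 5)) - 1*6 = (1 - 1*8) - 6 = (1 - 8) - 6 = -7 - 6 = -13)
Z = -195 (Z = (3*(-13))*5 = -39*5 = -195)
Z*10 = -195*10 = -1950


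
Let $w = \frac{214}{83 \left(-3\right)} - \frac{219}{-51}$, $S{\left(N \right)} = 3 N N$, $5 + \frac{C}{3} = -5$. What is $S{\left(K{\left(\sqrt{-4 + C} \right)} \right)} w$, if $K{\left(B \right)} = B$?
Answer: $- \frac{29078}{83} \approx -350.34$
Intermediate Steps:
$C = -30$ ($C = -15 + 3 \left(-5\right) = -15 - 15 = -30$)
$S{\left(N \right)} = 3 N^{2}$
$w = \frac{14539}{4233}$ ($w = \frac{214}{-249} - - \frac{73}{17} = 214 \left(- \frac{1}{249}\right) + \frac{73}{17} = - \frac{214}{249} + \frac{73}{17} = \frac{14539}{4233} \approx 3.4347$)
$S{\left(K{\left(\sqrt{-4 + C} \right)} \right)} w = 3 \left(\sqrt{-4 - 30}\right)^{2} \cdot \frac{14539}{4233} = 3 \left(\sqrt{-34}\right)^{2} \cdot \frac{14539}{4233} = 3 \left(i \sqrt{34}\right)^{2} \cdot \frac{14539}{4233} = 3 \left(-34\right) \frac{14539}{4233} = \left(-102\right) \frac{14539}{4233} = - \frac{29078}{83}$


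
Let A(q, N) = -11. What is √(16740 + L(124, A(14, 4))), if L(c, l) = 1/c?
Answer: √64348591/62 ≈ 129.38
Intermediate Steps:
√(16740 + L(124, A(14, 4))) = √(16740 + 1/124) = √(2075761/124) = √64348591/62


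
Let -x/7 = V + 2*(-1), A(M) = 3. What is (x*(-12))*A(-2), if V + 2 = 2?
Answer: -504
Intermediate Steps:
V = 0 (V = -2 + 2 = 0)
x = 14 (x = -7*(0 + 2*(-1)) = -7*(0 - 2) = -7*(-2) = 14)
(x*(-12))*A(-2) = (14*(-12))*3 = -168*3 = -504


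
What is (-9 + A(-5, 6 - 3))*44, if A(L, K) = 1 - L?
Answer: -132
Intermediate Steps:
(-9 + A(-5, 6 - 3))*44 = (-9 + (1 - 1*(-5)))*44 = (-9 + (1 + 5))*44 = (-9 + 6)*44 = -3*44 = -132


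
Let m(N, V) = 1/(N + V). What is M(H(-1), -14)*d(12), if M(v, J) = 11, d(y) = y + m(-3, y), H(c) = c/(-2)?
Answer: 1199/9 ≈ 133.22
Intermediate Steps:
H(c) = -c/2 (H(c) = c*(-½) = -c/2)
d(y) = y + 1/(-3 + y)
M(H(-1), -14)*d(12) = 11*((1 + 12*(-3 + 12))/(-3 + 12)) = 11*((1 + 12*9)/9) = 11*((1 + 108)/9) = 11*((⅑)*109) = 11*(109/9) = 1199/9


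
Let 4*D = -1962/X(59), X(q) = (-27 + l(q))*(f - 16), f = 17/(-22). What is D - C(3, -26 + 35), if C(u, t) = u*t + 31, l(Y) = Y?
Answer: -74897/1312 ≈ -57.086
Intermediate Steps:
f = -17/22 (f = 17*(-1/22) = -17/22 ≈ -0.77273)
C(u, t) = 31 + t*u (C(u, t) = t*u + 31 = 31 + t*u)
X(q) = 9963/22 - 369*q/22 (X(q) = (-27 + q)*(-17/22 - 16) = (-27 + q)*(-369/22) = 9963/22 - 369*q/22)
D = 1199/1312 (D = (-1962/(9963/22 - 369/22*59))/4 = (-1962/(9963/22 - 21771/22))/4 = (-1962/(-5904/11))/4 = (-1962*(-11/5904))/4 = (¼)*(1199/328) = 1199/1312 ≈ 0.91387)
D - C(3, -26 + 35) = 1199/1312 - (31 + (-26 + 35)*3) = 1199/1312 - (31 + 9*3) = 1199/1312 - (31 + 27) = 1199/1312 - 1*58 = 1199/1312 - 58 = -74897/1312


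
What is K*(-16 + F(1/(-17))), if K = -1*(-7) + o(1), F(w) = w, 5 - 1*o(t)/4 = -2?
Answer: -9555/17 ≈ -562.06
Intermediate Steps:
o(t) = 28 (o(t) = 20 - 4*(-2) = 20 + 8 = 28)
K = 35 (K = -1*(-7) + 28 = 7 + 28 = 35)
K*(-16 + F(1/(-17))) = 35*(-16 + 1/(-17)) = 35*(-16 - 1/17) = 35*(-273/17) = -9555/17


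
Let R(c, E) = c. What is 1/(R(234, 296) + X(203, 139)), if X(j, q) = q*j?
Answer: 1/28451 ≈ 3.5148e-5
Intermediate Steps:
X(j, q) = j*q
1/(R(234, 296) + X(203, 139)) = 1/(234 + 203*139) = 1/(234 + 28217) = 1/28451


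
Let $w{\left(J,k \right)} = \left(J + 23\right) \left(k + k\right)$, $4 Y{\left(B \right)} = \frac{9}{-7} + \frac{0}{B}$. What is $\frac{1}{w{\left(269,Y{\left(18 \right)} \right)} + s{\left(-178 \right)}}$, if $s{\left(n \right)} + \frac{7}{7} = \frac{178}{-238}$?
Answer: $- \frac{119}{22546} \approx -0.0052781$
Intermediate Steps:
$Y{\left(B \right)} = - \frac{9}{28}$ ($Y{\left(B \right)} = \frac{\frac{9}{-7} + \frac{0}{B}}{4} = \frac{9 \left(- \frac{1}{7}\right) + 0}{4} = \frac{- \frac{9}{7} + 0}{4} = \frac{1}{4} \left(- \frac{9}{7}\right) = - \frac{9}{28}$)
$s{\left(n \right)} = - \frac{208}{119}$ ($s{\left(n \right)} = -1 + \frac{178}{-238} = -1 + 178 \left(- \frac{1}{238}\right) = -1 - \frac{89}{119} = - \frac{208}{119}$)
$w{\left(J,k \right)} = 2 k \left(23 + J\right)$ ($w{\left(J,k \right)} = \left(23 + J\right) 2 k = 2 k \left(23 + J\right)$)
$\frac{1}{w{\left(269,Y{\left(18 \right)} \right)} + s{\left(-178 \right)}} = \frac{1}{2 \left(- \frac{9}{28}\right) \left(23 + 269\right) - \frac{208}{119}} = \frac{1}{2 \left(- \frac{9}{28}\right) 292 - \frac{208}{119}} = \frac{1}{- \frac{1314}{7} - \frac{208}{119}} = \frac{1}{- \frac{22546}{119}} = - \frac{119}{22546}$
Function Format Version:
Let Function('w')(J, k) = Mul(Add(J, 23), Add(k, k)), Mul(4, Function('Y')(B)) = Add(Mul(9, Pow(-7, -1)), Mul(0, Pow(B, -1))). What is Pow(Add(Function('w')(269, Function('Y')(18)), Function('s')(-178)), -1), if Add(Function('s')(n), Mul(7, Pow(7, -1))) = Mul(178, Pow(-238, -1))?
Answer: Rational(-119, 22546) ≈ -0.0052781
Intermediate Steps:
Function('Y')(B) = Rational(-9, 28) (Function('Y')(B) = Mul(Rational(1, 4), Add(Mul(9, Pow(-7, -1)), Mul(0, Pow(B, -1)))) = Mul(Rational(1, 4), Add(Mul(9, Rational(-1, 7)), 0)) = Mul(Rational(1, 4), Add(Rational(-9, 7), 0)) = Mul(Rational(1, 4), Rational(-9, 7)) = Rational(-9, 28))
Function('s')(n) = Rational(-208, 119) (Function('s')(n) = Add(-1, Mul(178, Pow(-238, -1))) = Add(-1, Mul(178, Rational(-1, 238))) = Add(-1, Rational(-89, 119)) = Rational(-208, 119))
Function('w')(J, k) = Mul(2, k, Add(23, J)) (Function('w')(J, k) = Mul(Add(23, J), Mul(2, k)) = Mul(2, k, Add(23, J)))
Pow(Add(Function('w')(269, Function('Y')(18)), Function('s')(-178)), -1) = Pow(Add(Mul(2, Rational(-9, 28), Add(23, 269)), Rational(-208, 119)), -1) = Pow(Add(Mul(2, Rational(-9, 28), 292), Rational(-208, 119)), -1) = Pow(Add(Rational(-1314, 7), Rational(-208, 119)), -1) = Pow(Rational(-22546, 119), -1) = Rational(-119, 22546)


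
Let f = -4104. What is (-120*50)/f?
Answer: 250/171 ≈ 1.4620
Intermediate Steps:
(-120*50)/f = -120*50/(-4104) = -6000*(-1/4104) = 250/171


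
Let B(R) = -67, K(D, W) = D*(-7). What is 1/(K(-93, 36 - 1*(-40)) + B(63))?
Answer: 1/584 ≈ 0.0017123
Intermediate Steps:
K(D, W) = -7*D
1/(K(-93, 36 - 1*(-40)) + B(63)) = 1/(-7*(-93) - 67) = 1/(651 - 67) = 1/584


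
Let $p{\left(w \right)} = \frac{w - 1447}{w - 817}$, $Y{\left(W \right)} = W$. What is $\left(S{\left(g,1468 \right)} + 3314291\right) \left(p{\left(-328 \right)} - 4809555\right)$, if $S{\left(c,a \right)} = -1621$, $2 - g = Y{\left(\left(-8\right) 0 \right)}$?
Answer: $- \frac{3648534124665800}{229} \approx -1.5932 \cdot 10^{13}$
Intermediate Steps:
$g = 2$ ($g = 2 - \left(-8\right) 0 = 2 - 0 = 2 + 0 = 2$)
$p{\left(w \right)} = \frac{-1447 + w}{-817 + w}$
$\left(S{\left(g,1468 \right)} + 3314291\right) \left(p{\left(-328 \right)} - 4809555\right) = \left(-1621 + 3314291\right) \left(\frac{-1447 - 328}{-817 - 328} - 4809555\right) = 3312670 \left(\frac{1}{-1145} \left(-1775\right) - 4809555\right) = 3312670 \left(\left(- \frac{1}{1145}\right) \left(-1775\right) - 4809555\right) = 3312670 \left(\frac{355}{229} - 4809555\right) = 3312670 \left(- \frac{1101387740}{229}\right) = - \frac{3648534124665800}{229}$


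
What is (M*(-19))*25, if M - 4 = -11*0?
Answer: -1900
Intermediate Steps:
M = 4 (M = 4 - 11*0 = 4 + 0 = 4)
(M*(-19))*25 = (4*(-19))*25 = -76*25 = -1900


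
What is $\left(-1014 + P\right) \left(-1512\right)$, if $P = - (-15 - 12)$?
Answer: $1492344$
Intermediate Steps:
$P = 27$ ($P = \left(-1\right) \left(-27\right) = 27$)
$\left(-1014 + P\right) \left(-1512\right) = \left(-1014 + 27\right) \left(-1512\right) = \left(-987\right) \left(-1512\right) = 1492344$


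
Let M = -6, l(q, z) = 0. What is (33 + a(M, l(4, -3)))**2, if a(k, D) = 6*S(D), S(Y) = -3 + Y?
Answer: 225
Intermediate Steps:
a(k, D) = -18 + 6*D (a(k, D) = 6*(-3 + D) = -18 + 6*D)
(33 + a(M, l(4, -3)))**2 = (33 + (-18 + 6*0))**2 = (33 + (-18 + 0))**2 = (33 - 18)**2 = 15**2 = 225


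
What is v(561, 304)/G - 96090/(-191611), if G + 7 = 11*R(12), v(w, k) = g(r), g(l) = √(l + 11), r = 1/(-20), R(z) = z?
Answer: 96090/191611 + √1095/1250 ≈ 0.52796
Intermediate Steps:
r = -1/20 ≈ -0.050000
g(l) = √(11 + l)
v(w, k) = √1095/10 (v(w, k) = √(11 - 1/20) = √(219/20) = √1095/10)
G = 125 (G = -7 + 11*12 = -7 + 132 = 125)
v(561, 304)/G - 96090/(-191611) = (√1095/10)/125 - 96090/(-191611) = (√1095/10)*(1/125) - 96090*(-1/191611) = √1095/1250 + 96090/191611 = 96090/191611 + √1095/1250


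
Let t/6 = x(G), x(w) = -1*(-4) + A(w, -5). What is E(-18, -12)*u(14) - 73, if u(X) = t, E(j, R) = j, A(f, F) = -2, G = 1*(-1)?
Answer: -289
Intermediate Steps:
G = -1
x(w) = 2 (x(w) = -1*(-4) - 2 = 4 - 2 = 2)
t = 12 (t = 6*2 = 12)
u(X) = 12
E(-18, -12)*u(14) - 73 = -18*12 - 73 = -216 - 73 = -289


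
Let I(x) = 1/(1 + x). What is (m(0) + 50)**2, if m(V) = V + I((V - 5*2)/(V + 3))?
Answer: 120409/49 ≈ 2457.3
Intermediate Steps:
m(V) = V + 1/(1 + (-10 + V)/(3 + V)) (m(V) = V + 1/(1 + (V - 5*2)/(V + 3)) = V + 1/(1 + (V - 10)/(3 + V)) = V + 1/(1 + (-10 + V)/(3 + V)))
(m(0) + 50)**2 = ((3 + 0 + 0*(-7 + 2*0))/(-7 + 2*0) + 50)**2 = ((3 + 0 + 0*(-7 + 0))/(-7 + 0) + 50)**2 = ((3 + 0 + 0*(-7))/(-7) + 50)**2 = (-(3 + 0 + 0)/7 + 50)**2 = (-1/7*3 + 50)**2 = (-3/7 + 50)**2 = (347/7)**2 = 120409/49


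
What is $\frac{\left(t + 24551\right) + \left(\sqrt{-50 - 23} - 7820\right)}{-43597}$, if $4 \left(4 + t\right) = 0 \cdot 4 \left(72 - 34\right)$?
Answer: $- \frac{16727}{43597} - \frac{i \sqrt{73}}{43597} \approx -0.38367 - 0.00019598 i$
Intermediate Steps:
$t = -4$ ($t = -4 + \frac{0 \cdot 4 \left(72 - 34\right)}{4} = -4 + \frac{0 \cdot 38}{4} = -4 + \frac{1}{4} \cdot 0 = -4 + 0 = -4$)
$\frac{\left(t + 24551\right) + \left(\sqrt{-50 - 23} - 7820\right)}{-43597} = \frac{\left(-4 + 24551\right) + \left(\sqrt{-50 - 23} - 7820\right)}{-43597} = \left(24547 - \left(7820 - \sqrt{-73}\right)\right) \left(- \frac{1}{43597}\right) = \left(24547 - \left(7820 - i \sqrt{73}\right)\right) \left(- \frac{1}{43597}\right) = \left(16727 + i \sqrt{73}\right) \left(- \frac{1}{43597}\right) = - \frac{16727}{43597} - \frac{i \sqrt{73}}{43597}$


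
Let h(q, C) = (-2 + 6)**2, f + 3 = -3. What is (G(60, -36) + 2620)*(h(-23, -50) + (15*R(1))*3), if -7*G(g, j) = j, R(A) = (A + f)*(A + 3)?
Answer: -16244384/7 ≈ -2.3206e+6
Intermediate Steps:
f = -6 (f = -3 - 3 = -6)
R(A) = (-6 + A)*(3 + A) (R(A) = (A - 6)*(A + 3) = (-6 + A)*(3 + A))
G(g, j) = -j/7
h(q, C) = 16 (h(q, C) = 4**2 = 16)
(G(60, -36) + 2620)*(h(-23, -50) + (15*R(1))*3) = (-1/7*(-36) + 2620)*(16 + (15*(-18 + 1**2 - 3*1))*3) = (36/7 + 2620)*(16 + (15*(-18 + 1 - 3))*3) = 18376*(16 + (15*(-20))*3)/7 = 18376*(16 - 300*3)/7 = 18376*(16 - 900)/7 = (18376/7)*(-884) = -16244384/7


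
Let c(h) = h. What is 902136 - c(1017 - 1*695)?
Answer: 901814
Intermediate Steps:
902136 - c(1017 - 1*695) = 902136 - (1017 - 1*695) = 902136 - (1017 - 695) = 902136 - 1*322 = 902136 - 322 = 901814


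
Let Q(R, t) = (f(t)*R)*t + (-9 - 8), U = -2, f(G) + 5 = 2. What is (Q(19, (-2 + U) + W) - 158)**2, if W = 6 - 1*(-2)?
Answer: 162409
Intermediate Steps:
f(G) = -3 (f(G) = -5 + 2 = -3)
W = 8 (W = 6 + 2 = 8)
Q(R, t) = -17 - 3*R*t (Q(R, t) = (-3*R)*t + (-9 - 8) = -3*R*t - 17 = -17 - 3*R*t)
(Q(19, (-2 + U) + W) - 158)**2 = ((-17 - 3*19*((-2 - 2) + 8)) - 158)**2 = ((-17 - 3*19*(-4 + 8)) - 158)**2 = ((-17 - 3*19*4) - 158)**2 = ((-17 - 228) - 158)**2 = (-245 - 158)**2 = (-403)**2 = 162409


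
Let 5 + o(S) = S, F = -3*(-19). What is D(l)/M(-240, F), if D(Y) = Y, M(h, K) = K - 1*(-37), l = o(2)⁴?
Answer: 81/94 ≈ 0.86170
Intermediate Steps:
F = 57
o(S) = -5 + S
l = 81 (l = (-5 + 2)⁴ = (-3)⁴ = 81)
M(h, K) = 37 + K (M(h, K) = K + 37 = 37 + K)
D(l)/M(-240, F) = 81/(37 + 57) = 81/94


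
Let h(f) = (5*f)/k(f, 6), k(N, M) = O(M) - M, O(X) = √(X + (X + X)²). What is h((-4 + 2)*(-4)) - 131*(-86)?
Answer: 214094/19 + 100*√6/57 ≈ 11272.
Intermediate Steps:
O(X) = √(X + 4*X²) (O(X) = √(X + (2*X)²) = √(X + 4*X²))
k(N, M) = √(M*(1 + 4*M)) - M
h(f) = 5*f/(-6 + 5*√6) (h(f) = (5*f)/(√(6*(1 + 4*6)) - 1*6) = (5*f)/(√(6*(1 + 24)) - 6) = (5*f)/(√(6*25) - 6) = (5*f)/(√150 - 6) = (5*f)/(5*√6 - 6) = (5*f)/(-6 + 5*√6) = 5*f/(-6 + 5*√6))
h((-4 + 2)*(-4)) - 131*(-86) = (5*((-4 + 2)*(-4))/19 + 25*((-4 + 2)*(-4))*√6/114) - 131*(-86) = (5*(-2*(-4))/19 + 25*(-2*(-4))*√6/114) + 11266 = ((5/19)*8 + (25/114)*8*√6) + 11266 = (40/19 + 100*√6/57) + 11266 = 214094/19 + 100*√6/57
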